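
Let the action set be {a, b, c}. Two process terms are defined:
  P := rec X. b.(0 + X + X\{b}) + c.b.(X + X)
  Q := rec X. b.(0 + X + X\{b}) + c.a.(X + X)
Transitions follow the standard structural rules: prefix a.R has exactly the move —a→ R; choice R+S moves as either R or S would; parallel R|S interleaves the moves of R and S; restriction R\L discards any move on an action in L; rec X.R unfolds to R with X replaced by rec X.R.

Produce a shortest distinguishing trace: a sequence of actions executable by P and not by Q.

P's transition system — 5 states:
  s0 = rec X. b.(0 + X + X\{b}) + c.b.(X + X) → =b=> s1, =c=> s2
  s1 = 0 + (rec X. b.(0 + X + X\{b}) + c.b.(X + X)) + (rec X. b.(0 + X + X\{b}) + c.b.(X + X))\{b} → =b=> s1, =c=> s2, =c=> s3
  s2 = b.((rec X. b.(0 + X + X\{b}) + c.b.(X + X)) + (rec X. b.(0 + X + X\{b}) + c.b.(X + X))) → =b=> s4
  s3 = (b.((rec X. b.(0 + X + X\{b}) + c.b.(X + X)) + (rec X. b.(0 + X + X\{b}) + c.b.(X + X))))\{b} → stopped
  s4 = (rec X. b.(0 + X + X\{b}) + c.b.(X + X)) + (rec X. b.(0 + X + X\{b}) + c.b.(X + X)) → =b=> s1, =c=> s2
Q's transition system — 6 states:
  t0 = rec X. b.(0 + X + X\{b}) + c.a.(X + X) → =b=> t1, =c=> t2
  t1 = 0 + (rec X. b.(0 + X + X\{b}) + c.a.(X + X)) + (rec X. b.(0 + X + X\{b}) + c.a.(X + X))\{b} → =b=> t1, =c=> t2, =c=> t3
  t2 = a.((rec X. b.(0 + X + X\{b}) + c.a.(X + X)) + (rec X. b.(0 + X + X\{b}) + c.a.(X + X))) → =a=> t4
  t3 = (a.((rec X. b.(0 + X + X\{b}) + c.a.(X + X)) + (rec X. b.(0 + X + X\{b}) + c.a.(X + X))))\{b} → =a=> t5
  t4 = (rec X. b.(0 + X + X\{b}) + c.a.(X + X)) + (rec X. b.(0 + X + X\{b}) + c.a.(X + X)) → =b=> t1, =c=> t2
  t5 = ((rec X. b.(0 + X + X\{b}) + c.a.(X + X)) + (rec X. b.(0 + X + X\{b}) + c.a.(X + X)))\{b} → =c=> t3
Trace ⟨cb⟩ through P, begin at {s0}:
  after c @ step 1: {s2}
  after b @ step 2: {s4}
  ✓ P
Trace ⟨cb⟩ through Q, begin at {t0}:
  after c @ step 1: {t2}
  after b @ step 2: ∅ (Q stuck)

cb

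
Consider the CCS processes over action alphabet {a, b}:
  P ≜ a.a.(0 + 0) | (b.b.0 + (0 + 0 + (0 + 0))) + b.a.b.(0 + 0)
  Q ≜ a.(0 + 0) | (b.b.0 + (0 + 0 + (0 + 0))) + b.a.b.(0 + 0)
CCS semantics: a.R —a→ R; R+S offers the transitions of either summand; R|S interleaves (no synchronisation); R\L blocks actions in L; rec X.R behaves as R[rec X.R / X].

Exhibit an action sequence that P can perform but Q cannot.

Reachable graph of P (12 states):
  s0 = a.a.(0 + 0) | (b.b.0 + (0 + 0 + (0 + 0))) + b.a.b.(0 + 0) has moves ··a··> s1, ··b··> s2, ··b··> s3
  s1 = a.(0 + 0) | (b.b.0 + (0 + 0 + (0 + 0))) has moves ··a··> s4, ··b··> s5
  s2 = a.a.(0 + 0) | b.0 has moves ··a··> s5, ··b··> s6
  s3 = a.b.(0 + 0) has moves ··a··> s7
  s4 = (0 + 0) | (b.b.0 + (0 + 0 + (0 + 0))) has moves ··b··> s8
  s5 = a.(0 + 0) | b.0 has moves ··a··> s8, ··b··> s9
  s6 = a.a.(0 + 0) | 0 has moves ··a··> s9
  s7 = b.(0 + 0) has moves ··b··> s10
  s8 = (0 + 0) | b.0 has moves ··b··> s11
  s9 = a.(0 + 0) | 0 has moves ··a··> s11
  s10 = 0 + 0 has moves (no moves)
  s11 = (0 + 0) | 0 has moves (no moves)
Reachable graph of Q (9 states):
  t0 = a.(0 + 0) | (b.b.0 + (0 + 0 + (0 + 0))) + b.a.b.(0 + 0) has moves ··a··> t1, ··b··> t2, ··b··> t3
  t1 = (0 + 0) | (b.b.0 + (0 + 0 + (0 + 0))) has moves ··b··> t4
  t2 = a.(0 + 0) | b.0 has moves ··a··> t4, ··b··> t5
  t3 = a.b.(0 + 0) has moves ··a··> t6
  t4 = (0 + 0) | b.0 has moves ··b··> t7
  t5 = a.(0 + 0) | 0 has moves ··a··> t7
  t6 = b.(0 + 0) has moves ··b··> t8
  t7 = (0 + 0) | 0 has moves (no moves)
  t8 = 0 + 0 has moves (no moves)
Executing aa from P (initial set {s0}):
  step 1 (a): {s1}
  step 2 (a): {s4}
  — P admits the full trace.
Executing aa from Q (initial set {t0}):
  step 1 (a): {t1}
  step 2 (a): no successor for Q

aa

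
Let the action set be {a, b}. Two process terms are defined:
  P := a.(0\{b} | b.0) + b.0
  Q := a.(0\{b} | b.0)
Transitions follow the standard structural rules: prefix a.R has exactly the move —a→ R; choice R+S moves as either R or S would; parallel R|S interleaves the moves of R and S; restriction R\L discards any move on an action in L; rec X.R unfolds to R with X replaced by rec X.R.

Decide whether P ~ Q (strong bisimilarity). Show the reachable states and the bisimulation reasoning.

not bisimilar

Reachable graph of P (4 states):
  u0 = a.(0\{b} | b.0) + b.0 has moves ··a··> u1, ··b··> u2
  u1 = 0\{b} | b.0 has moves ··b··> u3
  u2 = 0 has moves ∅
  u3 = 0\{b} | 0 has moves ∅
Reachable graph of Q (3 states):
  v0 = a.(0\{b} | b.0) has moves ··a··> v1
  v1 = 0\{b} | b.0 has moves ··b··> v2
  v2 = 0\{b} | 0 has moves ∅
Bisimilarity quotient blocks:
  B0 = {u0}
  B1 = {u1, v1}
  B2 = {u2, u3, v2}
  B3 = {v0}
u0 ∈ B0, v0 ∈ B3 → different blocks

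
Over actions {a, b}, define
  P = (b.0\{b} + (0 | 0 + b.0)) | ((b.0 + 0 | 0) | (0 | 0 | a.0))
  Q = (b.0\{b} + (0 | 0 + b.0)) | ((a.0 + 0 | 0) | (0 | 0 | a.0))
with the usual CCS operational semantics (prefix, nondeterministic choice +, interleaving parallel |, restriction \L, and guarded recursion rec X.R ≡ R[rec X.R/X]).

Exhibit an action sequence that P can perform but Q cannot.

bb

LTS(P): 12 reachable states
  s0 = (b.0\{b} + (0 | 0 + b.0)) | ((b.0 + 0 | 0) | (0 | 0 | a.0)) | -a-> s1, -b-> s2, -b-> s3, -b-> s4
  s1 = (b.0\{b} + (0 | 0 + b.0)) | ((b.0 + 0 | 0) | (0 | 0 | 0)) | -b-> s5, -b-> s6, -b-> s7
  s2 = (b.0\{b} + (0 | 0 + b.0)) | (0 | (0 | 0 | a.0)) | -a-> s5, -b-> s8, -b-> s9
  s3 = 0 | ((b.0 + 0 | 0) | (0 | 0 | a.0)) | -a-> s6, -b-> s8
  s4 = 0\{b} | ((b.0 + 0 | 0) | (0 | 0 | a.0)) | -a-> s7, -b-> s9
  s5 = (b.0\{b} + (0 | 0 + b.0)) | (0 | (0 | 0 | 0)) | -b-> s10, -b-> s11
  s6 = 0 | ((b.0 + 0 | 0) | (0 | 0 | 0)) | -b-> s10
  s7 = 0\{b} | ((b.0 + 0 | 0) | (0 | 0 | 0)) | -b-> s11
  s8 = 0 | (0 | (0 | 0 | a.0)) | -a-> s10
  s9 = 0\{b} | (0 | (0 | 0 | a.0)) | -a-> s11
  s10 = 0 | (0 | (0 | 0 | 0)) | (no moves)
  s11 = 0\{b} | (0 | (0 | 0 | 0)) | (no moves)
LTS(Q): 12 reachable states
  t0 = (b.0\{b} + (0 | 0 + b.0)) | ((a.0 + 0 | 0) | (0 | 0 | a.0)) | -a-> t1, -a-> t2, -b-> t3, -b-> t4
  t1 = (b.0\{b} + (0 | 0 + b.0)) | ((a.0 + 0 | 0) | (0 | 0 | 0)) | -a-> t5, -b-> t6, -b-> t7
  t2 = (b.0\{b} + (0 | 0 + b.0)) | (0 | (0 | 0 | a.0)) | -a-> t5, -b-> t8, -b-> t9
  t3 = 0 | ((a.0 + 0 | 0) | (0 | 0 | a.0)) | -a-> t6, -a-> t8
  t4 = 0\{b} | ((a.0 + 0 | 0) | (0 | 0 | a.0)) | -a-> t7, -a-> t9
  t5 = (b.0\{b} + (0 | 0 + b.0)) | (0 | (0 | 0 | 0)) | -b-> t10, -b-> t11
  t6 = 0 | ((a.0 + 0 | 0) | (0 | 0 | 0)) | -a-> t10
  t7 = 0\{b} | ((a.0 + 0 | 0) | (0 | 0 | 0)) | -a-> t11
  t8 = 0 | (0 | (0 | 0 | a.0)) | -a-> t10
  t9 = 0\{b} | (0 | (0 | 0 | a.0)) | -a-> t11
  t10 = 0 | (0 | (0 | 0 | 0)) | (no moves)
  t11 = 0\{b} | (0 | (0 | 0 | 0)) | (no moves)
Trace ⟨bb⟩ through P, begin at {s0}:
  step 1 (b): {s2, s3, s4}
  step 2 (b): {s8, s9}
  ✓ P
Trace ⟨bb⟩ through Q, begin at {t0}:
  step 1 (b): {t3, t4}
  step 2 (b): ∅ (Q stuck)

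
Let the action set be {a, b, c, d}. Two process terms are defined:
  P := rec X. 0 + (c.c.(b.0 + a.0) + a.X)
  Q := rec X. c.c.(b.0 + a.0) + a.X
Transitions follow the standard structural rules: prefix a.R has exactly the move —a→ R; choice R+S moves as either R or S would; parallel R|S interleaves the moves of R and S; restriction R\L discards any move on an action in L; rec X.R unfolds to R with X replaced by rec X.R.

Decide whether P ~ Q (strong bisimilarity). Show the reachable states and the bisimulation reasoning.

LTS(P): 4 reachable states
  m0 = rec X. 0 + (c.c.(b.0 + a.0) + a.X) | =a=> m0, =c=> m1
  m1 = c.(b.0 + a.0) | =c=> m2
  m2 = b.0 + a.0 | =a=> m3, =b=> m3
  m3 = 0 | ∅
LTS(Q): 4 reachable states
  n0 = rec X. c.c.(b.0 + a.0) + a.X | =a=> n0, =c=> n1
  n1 = c.(b.0 + a.0) | =c=> n2
  n2 = b.0 + a.0 | =a=> n3, =b=> n3
  n3 = 0 | ∅
Partition-refinement fixed point:
  B0 = {m0, n0}
  B1 = {m1, n1}
  B2 = {m2, n2}
  B3 = {m3, n3}
m0 ∈ B0, n0 ∈ B0 → same block

YES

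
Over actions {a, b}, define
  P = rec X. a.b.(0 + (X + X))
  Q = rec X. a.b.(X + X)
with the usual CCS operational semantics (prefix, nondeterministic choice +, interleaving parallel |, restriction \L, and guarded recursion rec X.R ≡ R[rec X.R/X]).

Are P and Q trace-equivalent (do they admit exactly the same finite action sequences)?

P's transition system — 3 states:
  p0 = rec X. a.b.(0 + (X + X)) → —a→ p1
  p1 = b.(0 + ((rec X. a.b.(0 + (X + X))) + (rec X. a.b.(0 + (X + X))))) → —b→ p2
  p2 = 0 + ((rec X. a.b.(0 + (X + X))) + (rec X. a.b.(0 + (X + X)))) → —a→ p1
Q's transition system — 3 states:
  q0 = rec X. a.b.(X + X) → —a→ q1
  q1 = b.((rec X. a.b.(X + X)) + (rec X. a.b.(X + X))) → —b→ q2
  q2 = (rec X. a.b.(X + X)) + (rec X. a.b.(X + X)) → —a→ q1
Partition-refinement fixed point:
  B0 = {p0, p2, q0, q2}
  B1 = {p1, q1}
p0 ∈ B0, q0 ∈ B0 → same block
Bisimilar ⇒ trace-equivalent.

trace-equivalent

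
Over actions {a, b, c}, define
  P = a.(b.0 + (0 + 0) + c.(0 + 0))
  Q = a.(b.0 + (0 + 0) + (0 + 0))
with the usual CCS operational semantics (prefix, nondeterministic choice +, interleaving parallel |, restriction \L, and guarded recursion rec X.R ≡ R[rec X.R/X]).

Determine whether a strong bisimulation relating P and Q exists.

Reachable graph of P (4 states):
  s0 = a.(b.0 + (0 + 0) + c.(0 + 0)) → =a=> s1
  s1 = b.0 + (0 + 0) + c.(0 + 0) → =b=> s2, =c=> s3
  s2 = 0 → ∅
  s3 = 0 + 0 → ∅
Reachable graph of Q (3 states):
  t0 = a.(b.0 + (0 + 0) + (0 + 0)) → =a=> t1
  t1 = b.0 + (0 + 0) + (0 + 0) → =b=> t2
  t2 = 0 → ∅
Bisimilarity quotient blocks:
  B0 = {s0}
  B1 = {s1}
  B2 = {s2, s3, t2}
  B3 = {t0}
  B4 = {t1}
s0 ∈ B0, t0 ∈ B3 → different blocks

NO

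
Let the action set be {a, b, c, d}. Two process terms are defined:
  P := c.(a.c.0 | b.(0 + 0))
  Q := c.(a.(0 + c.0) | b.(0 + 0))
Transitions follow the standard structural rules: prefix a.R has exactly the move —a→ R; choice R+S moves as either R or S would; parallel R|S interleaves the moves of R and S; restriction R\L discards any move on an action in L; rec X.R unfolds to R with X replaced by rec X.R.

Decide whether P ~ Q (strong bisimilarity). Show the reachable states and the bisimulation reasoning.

P ~ Q

Reachable graph of P (7 states):
  s0 = c.(a.c.0 | b.(0 + 0)) ⊢ -c-> s1
  s1 = a.c.0 | b.(0 + 0) ⊢ -a-> s2, -b-> s3
  s2 = c.0 | b.(0 + 0) ⊢ -b-> s4, -c-> s5
  s3 = a.c.0 | (0 + 0) ⊢ -a-> s4
  s4 = c.0 | (0 + 0) ⊢ -c-> s6
  s5 = 0 | b.(0 + 0) ⊢ -b-> s6
  s6 = 0 | (0 + 0) ⊢ (no moves)
Reachable graph of Q (7 states):
  t0 = c.(a.(0 + c.0) | b.(0 + 0)) ⊢ -c-> t1
  t1 = a.(0 + c.0) | b.(0 + 0) ⊢ -a-> t2, -b-> t3
  t2 = (0 + c.0) | b.(0 + 0) ⊢ -b-> t4, -c-> t5
  t3 = a.(0 + c.0) | (0 + 0) ⊢ -a-> t4
  t4 = (0 + c.0) | (0 + 0) ⊢ -c-> t6
  t5 = 0 | b.(0 + 0) ⊢ -b-> t6
  t6 = 0 | (0 + 0) ⊢ (no moves)
Bisimilarity quotient blocks:
  B0 = {s0, t0}
  B1 = {s1, t1}
  B2 = {s2, t2}
  B3 = {s5, t5}
  B4 = {s6, t6}
  B5 = {s4, t4}
  B6 = {s3, t3}
s0 ∈ B0, t0 ∈ B0 → same block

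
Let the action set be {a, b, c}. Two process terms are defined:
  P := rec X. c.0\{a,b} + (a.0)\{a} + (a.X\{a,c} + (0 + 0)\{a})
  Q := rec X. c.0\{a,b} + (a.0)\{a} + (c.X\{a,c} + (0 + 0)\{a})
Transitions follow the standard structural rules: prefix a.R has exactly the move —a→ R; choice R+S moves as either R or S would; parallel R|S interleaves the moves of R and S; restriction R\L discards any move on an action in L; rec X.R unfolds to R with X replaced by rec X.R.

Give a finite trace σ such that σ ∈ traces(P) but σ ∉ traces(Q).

P's transition system — 3 states:
  u0 = rec X. c.0\{a,b} + (a.0)\{a} + (a.X\{a,c} + (0 + 0)\{a}) → —a→ u1, —c→ u2
  u1 = (rec X. c.0\{a,b} + (a.0)\{a} + (a.X\{a,c} + (0 + 0)\{a}))\{a,c} → (no moves)
  u2 = 0\{a,b} → (no moves)
Q's transition system — 3 states:
  v0 = rec X. c.0\{a,b} + (a.0)\{a} + (c.X\{a,c} + (0 + 0)\{a}) → —c→ v1, —c→ v2
  v1 = (rec X. c.0\{a,b} + (a.0)\{a} + (c.X\{a,c} + (0 + 0)\{a}))\{a,c} → (no moves)
  v2 = 0\{a,b} → (no moves)
Run σ = ⟨a⟩ on P: start {u0}
  step 1 (a): {u1}
  P completes σ.
Run σ = ⟨a⟩ on Q: start {v0}
  step 1 (a): ∅ (Q stuck)

a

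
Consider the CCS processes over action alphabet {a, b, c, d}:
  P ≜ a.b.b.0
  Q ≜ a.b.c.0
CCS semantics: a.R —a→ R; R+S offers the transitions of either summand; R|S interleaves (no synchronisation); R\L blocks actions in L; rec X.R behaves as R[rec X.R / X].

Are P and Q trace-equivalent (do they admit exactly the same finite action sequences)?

Reachable graph of P (4 states):
  p0 = a.b.b.0 :: ··a··> p1
  p1 = b.b.0 :: ··b··> p2
  p2 = b.0 :: ··b··> p3
  p3 = 0 :: ·
Reachable graph of Q (4 states):
  q0 = a.b.c.0 :: ··a··> q1
  q1 = b.c.0 :: ··b··> q2
  q2 = c.0 :: ··c··> q3
  q3 = 0 :: ·
Run σ = ⟨abb⟩ on P: start {p0}
  after a @ step 1: {p1}
  after b @ step 2: {p2}
  after b @ step 3: {p3}
  ✓ P
Run σ = ⟨abb⟩ on Q: start {q0}
  after a @ step 1: {q1}
  after b @ step 2: {q2}
  after b @ step 3: ∅ (Q stuck)

traces(P) ≠ traces(Q) — witness ⟨abb⟩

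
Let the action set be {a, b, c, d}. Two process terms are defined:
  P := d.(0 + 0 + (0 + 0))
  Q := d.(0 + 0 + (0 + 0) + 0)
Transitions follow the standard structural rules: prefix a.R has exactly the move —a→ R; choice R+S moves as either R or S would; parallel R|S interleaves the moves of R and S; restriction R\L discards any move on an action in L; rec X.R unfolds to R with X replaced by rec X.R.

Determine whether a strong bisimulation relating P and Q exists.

YES

P's transition system — 2 states:
  m0 = d.(0 + 0 + (0 + 0)) → -d-> m1
  m1 = 0 + 0 + (0 + 0) → (no moves)
Q's transition system — 2 states:
  n0 = d.(0 + 0 + (0 + 0) + 0) → -d-> n1
  n1 = 0 + 0 + (0 + 0) + 0 → (no moves)
Coarsest stable partition (strong bisimilarity classes):
  B0 = {m0, n0}
  B1 = {m1, n1}
m0 ∈ B0, n0 ∈ B0 → same block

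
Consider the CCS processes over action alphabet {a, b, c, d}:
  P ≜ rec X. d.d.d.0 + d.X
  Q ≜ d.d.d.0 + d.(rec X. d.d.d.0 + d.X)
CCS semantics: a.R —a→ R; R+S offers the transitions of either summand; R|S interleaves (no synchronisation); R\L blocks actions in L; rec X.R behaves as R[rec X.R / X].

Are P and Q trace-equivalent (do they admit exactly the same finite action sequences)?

trace-equivalent

Reachable graph of P (4 states):
  s0 = rec X. d.d.d.0 + d.X | —d→ s0, —d→ s1
  s1 = d.d.0 | —d→ s2
  s2 = d.0 | —d→ s3
  s3 = 0 | ∅
Reachable graph of Q (5 states):
  t0 = d.d.d.0 + d.(rec X. d.d.d.0 + d.X) | —d→ t1, —d→ t2
  t1 = d.d.0 | —d→ t3
  t2 = rec X. d.d.d.0 + d.X | —d→ t1, —d→ t2
  t3 = d.0 | —d→ t4
  t4 = 0 | ∅
Bisimilarity quotient blocks:
  B0 = {s0, t0, t2}
  B1 = {s1, t1}
  B2 = {s2, t3}
  B3 = {s3, t4}
s0 ∈ B0, t0 ∈ B0 → same block
Bisimilar ⇒ trace-equivalent.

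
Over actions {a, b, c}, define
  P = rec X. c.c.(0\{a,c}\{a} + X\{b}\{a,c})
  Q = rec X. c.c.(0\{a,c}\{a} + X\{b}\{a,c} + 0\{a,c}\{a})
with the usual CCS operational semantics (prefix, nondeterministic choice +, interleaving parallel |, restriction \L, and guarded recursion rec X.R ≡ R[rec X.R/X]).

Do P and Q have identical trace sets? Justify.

Reachable graph of P (3 states):
  u0 = rec X. c.c.(0\{a,c}\{a} + X\{b}\{a,c}) :: -c-> u1
  u1 = c.(0\{a,c}\{a} + (rec X. c.c.(0\{a,c}\{a} + X\{b}\{a,c}))\{b}\{a,c}) :: -c-> u2
  u2 = 0\{a,c}\{a} + (rec X. c.c.(0\{a,c}\{a} + X\{b}\{a,c}))\{b}\{a,c} :: ∅
Reachable graph of Q (3 states):
  v0 = rec X. c.c.(0\{a,c}\{a} + X\{b}\{a,c} + 0\{a,c}\{a}) :: -c-> v1
  v1 = c.(0\{a,c}\{a} + (rec X. c.c.(0\{a,c}\{a} + X\{b}\{a,c} + 0\{a,c}\{a}))\{b}\{a,c} + 0\{a,c}\{a}) :: -c-> v2
  v2 = 0\{a,c}\{a} + (rec X. c.c.(0\{a,c}\{a} + X\{b}\{a,c} + 0\{a,c}\{a}))\{b}\{a,c} + 0\{a,c}\{a} :: ∅
Partition-refinement fixed point:
  B0 = {u0, v0}
  B1 = {u1, v1}
  B2 = {u2, v2}
u0 ∈ B0, v0 ∈ B0 → same block
Bisimilar ⇒ trace-equivalent.

trace-equivalent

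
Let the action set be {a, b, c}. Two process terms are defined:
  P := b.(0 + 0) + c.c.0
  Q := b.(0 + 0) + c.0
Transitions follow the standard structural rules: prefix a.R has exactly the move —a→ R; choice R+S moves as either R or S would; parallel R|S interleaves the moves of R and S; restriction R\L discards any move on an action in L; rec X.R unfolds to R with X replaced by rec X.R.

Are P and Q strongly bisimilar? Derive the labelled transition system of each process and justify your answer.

not bisimilar

Reachable graph of P (4 states):
  s0 = b.(0 + 0) + c.c.0 :: -b-> s1, -c-> s2
  s1 = 0 + 0 :: ·
  s2 = c.0 :: -c-> s3
  s3 = 0 :: ·
Reachable graph of Q (3 states):
  t0 = b.(0 + 0) + c.0 :: -b-> t1, -c-> t2
  t1 = 0 + 0 :: ·
  t2 = 0 :: ·
Partition-refinement fixed point:
  B0 = {s0}
  B1 = {s2}
  B2 = {s1, s3, t1, t2}
  B3 = {t0}
s0 ∈ B0, t0 ∈ B3 → different blocks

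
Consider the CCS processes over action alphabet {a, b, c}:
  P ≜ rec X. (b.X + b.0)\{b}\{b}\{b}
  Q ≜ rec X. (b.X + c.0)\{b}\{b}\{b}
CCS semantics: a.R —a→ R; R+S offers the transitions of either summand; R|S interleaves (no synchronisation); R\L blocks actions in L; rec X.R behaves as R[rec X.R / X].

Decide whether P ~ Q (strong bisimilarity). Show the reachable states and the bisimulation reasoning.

not bisimilar

LTS(P): 1 reachable states
  m0 = rec X. (b.X + b.0)\{b}\{b}\{b} → stopped
LTS(Q): 2 reachable states
  n0 = rec X. (b.X + c.0)\{b}\{b}\{b} → --c--▸ n1
  n1 = 0\{b}\{b}\{b} → stopped
Partition-refinement fixed point:
  B0 = {m0, n1}
  B1 = {n0}
m0 ∈ B0, n0 ∈ B1 → different blocks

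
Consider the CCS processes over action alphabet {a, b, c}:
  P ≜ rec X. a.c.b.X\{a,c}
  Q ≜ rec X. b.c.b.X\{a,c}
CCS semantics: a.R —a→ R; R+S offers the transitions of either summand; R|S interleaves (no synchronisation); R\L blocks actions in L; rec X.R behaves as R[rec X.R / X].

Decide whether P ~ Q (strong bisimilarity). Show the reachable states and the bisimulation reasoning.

NO

Reachable graph of P (4 states):
  u0 = rec X. a.c.b.X\{a,c} → —a→ u1
  u1 = c.b.(rec X. a.c.b.X\{a,c})\{a,c} → —c→ u2
  u2 = b.(rec X. a.c.b.X\{a,c})\{a,c} → —b→ u3
  u3 = (rec X. a.c.b.X\{a,c})\{a,c} → deadlocked
Reachable graph of Q (5 states):
  v0 = rec X. b.c.b.X\{a,c} → —b→ v1
  v1 = c.b.(rec X. b.c.b.X\{a,c})\{a,c} → —c→ v2
  v2 = b.(rec X. b.c.b.X\{a,c})\{a,c} → —b→ v3
  v3 = (rec X. b.c.b.X\{a,c})\{a,c} → —b→ v4
  v4 = (c.b.(rec X. b.c.b.X\{a,c})\{a,c})\{a,c} → deadlocked
Bisimilarity quotient blocks:
  B0 = {u0}
  B1 = {u1}
  B2 = {u2, v3}
  B3 = {u3, v4}
  B4 = {v0}
  B5 = {v1}
  B6 = {v2}
u0 ∈ B0, v0 ∈ B4 → different blocks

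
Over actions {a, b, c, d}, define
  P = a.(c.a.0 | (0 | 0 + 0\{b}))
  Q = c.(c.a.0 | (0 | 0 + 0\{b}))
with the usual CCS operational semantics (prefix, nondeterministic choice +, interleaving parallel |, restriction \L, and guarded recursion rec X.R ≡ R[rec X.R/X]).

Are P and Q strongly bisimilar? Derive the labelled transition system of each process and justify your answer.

Reachable graph of P (4 states):
  m0 = a.(c.a.0 | (0 | 0 + 0\{b})) | =a=> m1
  m1 = c.a.0 | (0 | 0 + 0\{b}) | =c=> m2
  m2 = a.0 | (0 | 0 + 0\{b}) | =a=> m3
  m3 = 0 | (0 | 0 + 0\{b}) | (no moves)
Reachable graph of Q (4 states):
  n0 = c.(c.a.0 | (0 | 0 + 0\{b})) | =c=> n1
  n1 = c.a.0 | (0 | 0 + 0\{b}) | =c=> n2
  n2 = a.0 | (0 | 0 + 0\{b}) | =a=> n3
  n3 = 0 | (0 | 0 + 0\{b}) | (no moves)
Partition-refinement fixed point:
  B0 = {m0}
  B1 = {m1, n1}
  B2 = {m2, n2}
  B3 = {m3, n3}
  B4 = {n0}
m0 ∈ B0, n0 ∈ B4 → different blocks

NO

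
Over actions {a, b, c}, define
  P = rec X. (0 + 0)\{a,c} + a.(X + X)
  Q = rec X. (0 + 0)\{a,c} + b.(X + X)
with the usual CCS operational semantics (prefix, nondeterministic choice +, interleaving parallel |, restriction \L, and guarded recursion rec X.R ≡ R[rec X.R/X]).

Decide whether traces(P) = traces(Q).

P's transition system — 2 states:
  p0 = rec X. (0 + 0)\{a,c} + a.(X + X) has moves —a→ p1
  p1 = (rec X. (0 + 0)\{a,c} + a.(X + X)) + (rec X. (0 + 0)\{a,c} + a.(X + X)) has moves —a→ p1
Q's transition system — 2 states:
  q0 = rec X. (0 + 0)\{a,c} + b.(X + X) has moves —b→ q1
  q1 = (rec X. (0 + 0)\{a,c} + b.(X + X)) + (rec X. (0 + 0)\{a,c} + b.(X + X)) has moves —b→ q1
Run σ = ⟨a⟩ on P: start {p0}
  [1] a ⇒ {p1}
  ✓ P
Run σ = ⟨a⟩ on Q: start {q0}
  [1] a ⇒ ∅  — Q cannot continue

NO — witness ⟨a⟩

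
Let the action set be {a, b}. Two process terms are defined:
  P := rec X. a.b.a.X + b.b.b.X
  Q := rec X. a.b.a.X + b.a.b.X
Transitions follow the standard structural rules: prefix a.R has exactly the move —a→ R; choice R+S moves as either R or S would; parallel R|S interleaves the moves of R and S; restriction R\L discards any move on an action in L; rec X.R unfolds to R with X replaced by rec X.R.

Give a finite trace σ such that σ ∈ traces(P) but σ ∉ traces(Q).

bb

P's transition system — 5 states:
  s0 = rec X. a.b.a.X + b.b.b.X → —a→ s1, —b→ s2
  s1 = b.a.(rec X. a.b.a.X + b.b.b.X) → —b→ s3
  s2 = b.b.(rec X. a.b.a.X + b.b.b.X) → —b→ s4
  s3 = a.(rec X. a.b.a.X + b.b.b.X) → —a→ s0
  s4 = b.(rec X. a.b.a.X + b.b.b.X) → —b→ s0
Q's transition system — 5 states:
  t0 = rec X. a.b.a.X + b.a.b.X → —a→ t1, —b→ t2
  t1 = b.a.(rec X. a.b.a.X + b.a.b.X) → —b→ t3
  t2 = a.b.(rec X. a.b.a.X + b.a.b.X) → —a→ t4
  t3 = a.(rec X. a.b.a.X + b.a.b.X) → —a→ t0
  t4 = b.(rec X. a.b.a.X + b.a.b.X) → —b→ t0
Executing bb from P (initial set {s0}):
  after b @ step 1: {s2}
  after b @ step 2: {s4}
  ✓ P
Executing bb from Q (initial set {t0}):
  after b @ step 1: {t2}
  after b @ step 2: ∅  — Q cannot continue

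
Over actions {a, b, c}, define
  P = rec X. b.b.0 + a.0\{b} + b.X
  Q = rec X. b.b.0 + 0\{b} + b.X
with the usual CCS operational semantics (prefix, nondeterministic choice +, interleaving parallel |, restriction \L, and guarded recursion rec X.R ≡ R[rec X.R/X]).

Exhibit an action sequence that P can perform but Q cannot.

a

LTS(P): 4 reachable states
  p0 = rec X. b.b.0 + a.0\{b} + b.X → =a=> p1, =b=> p0, =b=> p2
  p1 = 0\{b} → deadlocked
  p2 = b.0 → =b=> p3
  p3 = 0 → deadlocked
LTS(Q): 3 reachable states
  q0 = rec X. b.b.0 + 0\{b} + b.X → =b=> q0, =b=> q1
  q1 = b.0 → =b=> q2
  q2 = 0 → deadlocked
Trace ⟨a⟩ through P, begin at {p0}:
  after a @ step 1: {p1}
  — P admits the full trace.
Trace ⟨a⟩ through Q, begin at {q0}:
  after a @ step 1: ∅  — Q cannot continue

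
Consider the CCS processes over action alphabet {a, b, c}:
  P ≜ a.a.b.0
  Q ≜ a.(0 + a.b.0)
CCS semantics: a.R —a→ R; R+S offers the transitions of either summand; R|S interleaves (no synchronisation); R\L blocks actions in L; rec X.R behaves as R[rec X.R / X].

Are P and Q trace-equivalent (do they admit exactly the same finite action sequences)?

P's transition system — 4 states:
  p0 = a.a.b.0 ⊢ —a→ p1
  p1 = a.b.0 ⊢ —a→ p2
  p2 = b.0 ⊢ —b→ p3
  p3 = 0 ⊢ (no moves)
Q's transition system — 4 states:
  q0 = a.(0 + a.b.0) ⊢ —a→ q1
  q1 = 0 + a.b.0 ⊢ —a→ q2
  q2 = b.0 ⊢ —b→ q3
  q3 = 0 ⊢ (no moves)
Coarsest stable partition (strong bisimilarity classes):
  B0 = {p0, q0}
  B1 = {p1, q1}
  B2 = {p2, q2}
  B3 = {p3, q3}
p0 ∈ B0, q0 ∈ B0 → same block
Bisimilar ⇒ trace-equivalent.

trace-equivalent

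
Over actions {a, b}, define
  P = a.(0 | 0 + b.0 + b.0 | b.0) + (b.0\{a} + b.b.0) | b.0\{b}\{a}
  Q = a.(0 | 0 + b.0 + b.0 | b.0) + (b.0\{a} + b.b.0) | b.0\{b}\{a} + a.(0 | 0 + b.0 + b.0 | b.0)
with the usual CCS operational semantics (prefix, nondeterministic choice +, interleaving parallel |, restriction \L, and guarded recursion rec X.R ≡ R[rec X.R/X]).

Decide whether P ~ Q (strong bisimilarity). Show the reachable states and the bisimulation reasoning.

P ~ Q

LTS(P): 13 reachable states
  p0 = a.(0 | 0 + b.0 + b.0 | b.0) + (b.0\{a} + b.b.0) | b.0\{b}\{a} | --a--▸ p1, --b--▸ p2, --b--▸ p3, --b--▸ p4
  p1 = 0 | 0 + b.0 + b.0 | b.0 | --b--▸ p5, --b--▸ p6, --b--▸ p7
  p2 = (b.0\{a} + b.b.0) | 0\{b}\{a} | --b--▸ p8, --b--▸ p9
  p3 = 0\{a} | b.0\{b}\{a} | --b--▸ p8
  p4 = b.0 | b.0\{b}\{a} | --b--▸ p10, --b--▸ p9
  p5 = 0 | ·
  p6 = 0 | b.0 | --b--▸ p11
  p7 = b.0 | 0 | --b--▸ p11
  p8 = 0\{a} | 0\{b}\{a} | ·
  p9 = b.0 | 0\{b}\{a} | --b--▸ p12
  p10 = 0 | b.0\{b}\{a} | --b--▸ p12
  p11 = 0 | 0 | ·
  p12 = 0 | 0\{b}\{a} | ·
LTS(Q): 13 reachable states
  q0 = a.(0 | 0 + b.0 + b.0 | b.0) + (b.0\{a} + b.b.0) | b.0\{b}\{a} + a.(0 | 0 + b.0 + b.0 | b.0) | --a--▸ q1, --b--▸ q2, --b--▸ q3, --b--▸ q4
  q1 = 0 | 0 + b.0 + b.0 | b.0 | --b--▸ q5, --b--▸ q6, --b--▸ q7
  q2 = (b.0\{a} + b.b.0) | 0\{b}\{a} | --b--▸ q8, --b--▸ q9
  q3 = 0\{a} | b.0\{b}\{a} | --b--▸ q8
  q4 = b.0 | b.0\{b}\{a} | --b--▸ q10, --b--▸ q9
  q5 = 0 | ·
  q6 = 0 | b.0 | --b--▸ q11
  q7 = b.0 | 0 | --b--▸ q11
  q8 = 0\{a} | 0\{b}\{a} | ·
  q9 = b.0 | 0\{b}\{a} | --b--▸ q12
  q10 = 0 | b.0\{b}\{a} | --b--▸ q12
  q11 = 0 | 0 | ·
  q12 = 0 | 0\{b}\{a} | ·
Coarsest stable partition (strong bisimilarity classes):
  B0 = {p0, q0}
  B1 = {p1, p2, q1, q2}
  B2 = {p10, p3, p6, p7, p9, q10, q3, q6, q7, q9}
  B3 = {p11, p12, p5, p8, q11, q12, q5, q8}
  B4 = {p4, q4}
p0 ∈ B0, q0 ∈ B0 → same block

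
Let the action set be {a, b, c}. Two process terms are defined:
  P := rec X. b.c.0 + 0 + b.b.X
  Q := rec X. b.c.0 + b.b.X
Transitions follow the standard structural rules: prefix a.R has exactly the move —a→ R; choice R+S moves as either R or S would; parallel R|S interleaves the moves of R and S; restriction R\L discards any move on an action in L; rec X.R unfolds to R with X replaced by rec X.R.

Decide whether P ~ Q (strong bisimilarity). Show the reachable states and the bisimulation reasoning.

P ~ Q

LTS(P): 4 reachable states
  s0 = rec X. b.c.0 + 0 + b.b.X → —b→ s1, —b→ s2
  s1 = b.(rec X. b.c.0 + 0 + b.b.X) → —b→ s0
  s2 = c.0 → —c→ s3
  s3 = 0 → ·
LTS(Q): 4 reachable states
  t0 = rec X. b.c.0 + b.b.X → —b→ t1, —b→ t2
  t1 = b.(rec X. b.c.0 + b.b.X) → —b→ t0
  t2 = c.0 → —c→ t3
  t3 = 0 → ·
Coarsest stable partition (strong bisimilarity classes):
  B0 = {s0, t0}
  B1 = {s2, t2}
  B2 = {s3, t3}
  B3 = {s1, t1}
s0 ∈ B0, t0 ∈ B0 → same block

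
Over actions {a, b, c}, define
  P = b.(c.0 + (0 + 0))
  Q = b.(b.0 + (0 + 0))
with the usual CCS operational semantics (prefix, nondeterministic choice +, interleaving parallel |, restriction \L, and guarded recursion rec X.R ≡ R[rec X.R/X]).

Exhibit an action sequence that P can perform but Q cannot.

bc

P's transition system — 3 states:
  u0 = b.(c.0 + (0 + 0)) | ··b··> u1
  u1 = c.0 + (0 + 0) | ··c··> u2
  u2 = 0 | (no moves)
Q's transition system — 3 states:
  v0 = b.(b.0 + (0 + 0)) | ··b··> v1
  v1 = b.0 + (0 + 0) | ··b··> v2
  v2 = 0 | (no moves)
Run σ = ⟨bc⟩ on P: start {u0}
  after b @ step 1: {u1}
  after c @ step 2: {u2}
  ✓ P
Run σ = ⟨bc⟩ on Q: start {v0}
  after b @ step 1: {v1}
  after c @ step 2: ∅ (Q stuck)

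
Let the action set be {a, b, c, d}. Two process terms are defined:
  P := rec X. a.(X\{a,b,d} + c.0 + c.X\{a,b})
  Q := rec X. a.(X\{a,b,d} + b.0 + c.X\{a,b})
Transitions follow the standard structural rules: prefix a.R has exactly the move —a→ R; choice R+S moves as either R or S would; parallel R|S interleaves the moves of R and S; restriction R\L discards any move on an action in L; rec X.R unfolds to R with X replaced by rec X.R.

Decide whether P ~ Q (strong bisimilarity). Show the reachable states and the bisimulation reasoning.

LTS(P): 4 reachable states
  u0 = rec X. a.(X\{a,b,d} + c.0 + c.X\{a,b}) → —a→ u1
  u1 = (rec X. a.(X\{a,b,d} + c.0 + c.X\{a,b}))\{a,b,d} + c.0 + c.(rec X. a.(X\{a,b,d} + c.0 + c.X\{a,b}))\{a,b} → —c→ u2, —c→ u3
  u2 = (rec X. a.(X\{a,b,d} + c.0 + c.X\{a,b}))\{a,b} → stopped
  u3 = 0 → stopped
LTS(Q): 4 reachable states
  v0 = rec X. a.(X\{a,b,d} + b.0 + c.X\{a,b}) → —a→ v1
  v1 = (rec X. a.(X\{a,b,d} + b.0 + c.X\{a,b}))\{a,b,d} + b.0 + c.(rec X. a.(X\{a,b,d} + b.0 + c.X\{a,b}))\{a,b} → —b→ v2, —c→ v3
  v2 = 0 → stopped
  v3 = (rec X. a.(X\{a,b,d} + b.0 + c.X\{a,b}))\{a,b} → stopped
Partition-refinement fixed point:
  B0 = {u0}
  B1 = {u1}
  B2 = {u2, u3, v2, v3}
  B3 = {v0}
  B4 = {v1}
u0 ∈ B0, v0 ∈ B3 → different blocks

not bisimilar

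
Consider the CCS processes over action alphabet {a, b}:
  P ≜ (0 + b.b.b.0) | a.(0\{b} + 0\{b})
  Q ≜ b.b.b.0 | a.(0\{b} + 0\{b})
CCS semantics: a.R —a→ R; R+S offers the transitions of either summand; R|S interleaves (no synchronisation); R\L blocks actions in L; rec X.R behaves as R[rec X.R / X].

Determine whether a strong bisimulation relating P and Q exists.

P ~ Q

LTS(P): 8 reachable states
  s0 = (0 + b.b.b.0) | a.(0\{b} + 0\{b}) has moves =a=> s1, =b=> s2
  s1 = (0 + b.b.b.0) | (0\{b} + 0\{b}) has moves =b=> s3
  s2 = b.b.0 | a.(0\{b} + 0\{b}) has moves =a=> s3, =b=> s4
  s3 = b.b.0 | (0\{b} + 0\{b}) has moves =b=> s5
  s4 = b.0 | a.(0\{b} + 0\{b}) has moves =a=> s5, =b=> s6
  s5 = b.0 | (0\{b} + 0\{b}) has moves =b=> s7
  s6 = 0 | a.(0\{b} + 0\{b}) has moves =a=> s7
  s7 = 0 | (0\{b} + 0\{b}) has moves deadlocked
LTS(Q): 8 reachable states
  t0 = b.b.b.0 | a.(0\{b} + 0\{b}) has moves =a=> t1, =b=> t2
  t1 = b.b.b.0 | (0\{b} + 0\{b}) has moves =b=> t3
  t2 = b.b.0 | a.(0\{b} + 0\{b}) has moves =a=> t3, =b=> t4
  t3 = b.b.0 | (0\{b} + 0\{b}) has moves =b=> t5
  t4 = b.0 | a.(0\{b} + 0\{b}) has moves =a=> t5, =b=> t6
  t5 = b.0 | (0\{b} + 0\{b}) has moves =b=> t7
  t6 = 0 | a.(0\{b} + 0\{b}) has moves =a=> t7
  t7 = 0 | (0\{b} + 0\{b}) has moves deadlocked
Coarsest stable partition (strong bisimilarity classes):
  B0 = {s0, t0}
  B1 = {s1, t1}
  B2 = {s3, t3}
  B3 = {s5, t5}
  B4 = {s7, t7}
  B5 = {s2, t2}
  B6 = {s4, t4}
  B7 = {s6, t6}
s0 ∈ B0, t0 ∈ B0 → same block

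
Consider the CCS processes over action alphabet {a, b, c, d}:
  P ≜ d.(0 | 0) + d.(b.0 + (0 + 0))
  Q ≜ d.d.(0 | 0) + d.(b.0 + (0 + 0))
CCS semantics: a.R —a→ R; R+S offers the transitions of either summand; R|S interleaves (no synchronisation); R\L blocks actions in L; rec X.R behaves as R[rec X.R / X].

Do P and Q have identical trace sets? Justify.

trace-distinct — witness ⟨dd⟩

P's transition system — 4 states:
  s0 = d.(0 | 0) + d.(b.0 + (0 + 0)) → =d=> s1, =d=> s2
  s1 = 0 | 0 → stopped
  s2 = b.0 + (0 + 0) → =b=> s3
  s3 = 0 → stopped
Q's transition system — 5 states:
  t0 = d.d.(0 | 0) + d.(b.0 + (0 + 0)) → =d=> t1, =d=> t2
  t1 = b.0 + (0 + 0) → =b=> t3
  t2 = d.(0 | 0) → =d=> t4
  t3 = 0 → stopped
  t4 = 0 | 0 → stopped
Trace ⟨dd⟩ through Q, begin at {t0}:
  after d @ step 1: {t1, t2}
  after d @ step 2: {t4}
  ✓ Q
Trace ⟨dd⟩ through P, begin at {s0}:
  after d @ step 1: {s1, s2}
  after d @ step 2: ∅  — P cannot continue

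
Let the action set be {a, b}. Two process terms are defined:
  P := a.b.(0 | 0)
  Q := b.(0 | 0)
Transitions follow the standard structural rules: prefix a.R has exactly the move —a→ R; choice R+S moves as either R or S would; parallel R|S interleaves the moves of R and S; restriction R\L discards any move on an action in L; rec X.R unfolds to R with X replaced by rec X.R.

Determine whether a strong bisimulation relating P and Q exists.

P ≁ Q

LTS(P): 3 reachable states
  u0 = a.b.(0 | 0) → --a--▸ u1
  u1 = b.(0 | 0) → --b--▸ u2
  u2 = 0 | 0 → ∅
LTS(Q): 2 reachable states
  v0 = b.(0 | 0) → --b--▸ v1
  v1 = 0 | 0 → ∅
Coarsest stable partition (strong bisimilarity classes):
  B0 = {u0}
  B1 = {u1, v0}
  B2 = {u2, v1}
u0 ∈ B0, v0 ∈ B1 → different blocks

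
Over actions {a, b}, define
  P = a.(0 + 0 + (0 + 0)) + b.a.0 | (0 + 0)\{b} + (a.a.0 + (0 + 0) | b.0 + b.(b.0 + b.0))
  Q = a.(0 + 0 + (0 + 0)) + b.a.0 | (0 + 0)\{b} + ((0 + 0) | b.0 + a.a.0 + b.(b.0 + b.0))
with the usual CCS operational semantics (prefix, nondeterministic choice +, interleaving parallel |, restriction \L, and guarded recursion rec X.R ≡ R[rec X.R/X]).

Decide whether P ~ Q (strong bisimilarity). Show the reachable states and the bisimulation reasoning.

bisimilar

LTS(P): 8 reachable states
  u0 = a.(0 + 0 + (0 + 0)) + b.a.0 | (0 + 0)\{b} + (a.a.0 + (0 + 0) | b.0 + b.(b.0 + b.0)) has moves —a→ u1, —a→ u2, —b→ u3, —b→ u4, —b→ u5
  u1 = 0 + 0 + (0 + 0) has moves stopped
  u2 = a.0 has moves —a→ u6
  u3 = (0 + 0) | 0 has moves stopped
  u4 = a.0 | (0 + 0)\{b} has moves —a→ u7
  u5 = b.0 + b.0 has moves —b→ u6
  u6 = 0 has moves stopped
  u7 = 0 | (0 + 0)\{b} has moves stopped
LTS(Q): 8 reachable states
  v0 = a.(0 + 0 + (0 + 0)) + b.a.0 | (0 + 0)\{b} + ((0 + 0) | b.0 + a.a.0 + b.(b.0 + b.0)) has moves —a→ v1, —a→ v2, —b→ v3, —b→ v4, —b→ v5
  v1 = 0 + 0 + (0 + 0) has moves stopped
  v2 = a.0 has moves —a→ v6
  v3 = (0 + 0) | 0 has moves stopped
  v4 = a.0 | (0 + 0)\{b} has moves —a→ v7
  v5 = b.0 + b.0 has moves —b→ v6
  v6 = 0 has moves stopped
  v7 = 0 | (0 + 0)\{b} has moves stopped
Partition-refinement fixed point:
  B0 = {u0, v0}
  B1 = {u2, u4, v2, v4}
  B2 = {u1, u3, u6, u7, v1, v3, v6, v7}
  B3 = {u5, v5}
u0 ∈ B0, v0 ∈ B0 → same block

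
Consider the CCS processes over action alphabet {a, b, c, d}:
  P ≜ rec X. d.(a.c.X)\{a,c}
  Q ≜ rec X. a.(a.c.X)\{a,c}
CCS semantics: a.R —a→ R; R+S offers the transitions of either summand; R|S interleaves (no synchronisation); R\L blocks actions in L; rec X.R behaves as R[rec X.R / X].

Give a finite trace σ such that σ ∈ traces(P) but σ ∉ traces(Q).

d

Reachable graph of P (2 states):
  s0 = rec X. d.(a.c.X)\{a,c} has moves —d→ s1
  s1 = (a.c.(rec X. d.(a.c.X)\{a,c}))\{a,c} has moves ·
Reachable graph of Q (2 states):
  t0 = rec X. a.(a.c.X)\{a,c} has moves —a→ t1
  t1 = (a.c.(rec X. a.(a.c.X)\{a,c}))\{a,c} has moves ·
Trace ⟨d⟩ through P, begin at {s0}:
  after d @ step 1: {s1}
  — P admits the full trace.
Trace ⟨d⟩ through Q, begin at {t0}:
  after d @ step 1: ∅  — Q cannot continue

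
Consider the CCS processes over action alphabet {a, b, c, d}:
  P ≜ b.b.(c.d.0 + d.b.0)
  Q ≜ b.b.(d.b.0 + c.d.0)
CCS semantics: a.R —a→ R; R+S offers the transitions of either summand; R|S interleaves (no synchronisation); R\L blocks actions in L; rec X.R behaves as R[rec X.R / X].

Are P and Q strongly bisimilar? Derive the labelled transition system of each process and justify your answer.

LTS(P): 6 reachable states
  s0 = b.b.(c.d.0 + d.b.0) → ··b··> s1
  s1 = b.(c.d.0 + d.b.0) → ··b··> s2
  s2 = c.d.0 + d.b.0 → ··c··> s3, ··d··> s4
  s3 = d.0 → ··d··> s5
  s4 = b.0 → ··b··> s5
  s5 = 0 → stopped
LTS(Q): 6 reachable states
  t0 = b.b.(d.b.0 + c.d.0) → ··b··> t1
  t1 = b.(d.b.0 + c.d.0) → ··b··> t2
  t2 = d.b.0 + c.d.0 → ··c··> t3, ··d··> t4
  t3 = d.0 → ··d··> t5
  t4 = b.0 → ··b··> t5
  t5 = 0 → stopped
Partition-refinement fixed point:
  B0 = {s0, t0}
  B1 = {s1, t1}
  B2 = {s2, t2}
  B3 = {s4, t4}
  B4 = {s5, t5}
  B5 = {s3, t3}
s0 ∈ B0, t0 ∈ B0 → same block

bisimilar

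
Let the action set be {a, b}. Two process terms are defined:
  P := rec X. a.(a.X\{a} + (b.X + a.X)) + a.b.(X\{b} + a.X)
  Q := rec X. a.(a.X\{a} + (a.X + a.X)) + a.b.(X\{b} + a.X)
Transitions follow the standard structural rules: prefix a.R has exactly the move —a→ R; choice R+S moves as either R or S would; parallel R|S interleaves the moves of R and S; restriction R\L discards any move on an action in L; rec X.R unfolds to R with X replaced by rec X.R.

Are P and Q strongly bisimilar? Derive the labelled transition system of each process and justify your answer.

P's transition system — 9 states:
  m0 = rec X. a.(a.X\{a} + (b.X + a.X)) + a.b.(X\{b} + a.X) has moves ··a··> m1, ··a··> m2
  m1 = a.(rec X. a.(a.X\{a} + (b.X + a.X)) + a.b.(X\{b} + a.X))\{a} + (b.(rec X. a.(a.X\{a} + (b.X + a.X)) + a.b.(X\{b} + a.X)) + a.(rec X. a.(a.X\{a} + (b.X + a.X)) + a.b.(X\{b} + a.X))) has moves ··a··> m0, ··a··> m3, ··b··> m0
  m2 = b.((rec X. a.(a.X\{a} + (b.X + a.X)) + a.b.(X\{b} + a.X))\{b} + a.(rec X. a.(a.X\{a} + (b.X + a.X)) + a.b.(X\{b} + a.X))) has moves ··b··> m4
  m3 = (rec X. a.(a.X\{a} + (b.X + a.X)) + a.b.(X\{b} + a.X))\{a} has moves ·
  m4 = (rec X. a.(a.X\{a} + (b.X + a.X)) + a.b.(X\{b} + a.X))\{b} + a.(rec X. a.(a.X\{a} + (b.X + a.X)) + a.b.(X\{b} + a.X)) has moves ··a··> m0, ··a··> m5, ··a··> m6
  m5 = (a.(rec X. a.(a.X\{a} + (b.X + a.X)) + a.b.(X\{b} + a.X))\{a} + (b.(rec X. a.(a.X\{a} + (b.X + a.X)) + a.b.(X\{b} + a.X)) + a.(rec X. a.(a.X\{a} + (b.X + a.X)) + a.b.(X\{b} + a.X))))\{b} has moves ··a··> m7, ··a··> m8
  m6 = (b.((rec X. a.(a.X\{a} + (b.X + a.X)) + a.b.(X\{b} + a.X))\{b} + a.(rec X. a.(a.X\{a} + (b.X + a.X)) + a.b.(X\{b} + a.X))))\{b} has moves ·
  m7 = (rec X. a.(a.X\{a} + (b.X + a.X)) + a.b.(X\{b} + a.X))\{a}\{b} has moves ·
  m8 = (rec X. a.(a.X\{a} + (b.X + a.X)) + a.b.(X\{b} + a.X))\{b} has moves ··a··> m5, ··a··> m6
Q's transition system — 9 states:
  n0 = rec X. a.(a.X\{a} + (a.X + a.X)) + a.b.(X\{b} + a.X) has moves ··a··> n1, ··a··> n2
  n1 = a.(rec X. a.(a.X\{a} + (a.X + a.X)) + a.b.(X\{b} + a.X))\{a} + (a.(rec X. a.(a.X\{a} + (a.X + a.X)) + a.b.(X\{b} + a.X)) + a.(rec X. a.(a.X\{a} + (a.X + a.X)) + a.b.(X\{b} + a.X))) has moves ··a··> n0, ··a··> n3
  n2 = b.((rec X. a.(a.X\{a} + (a.X + a.X)) + a.b.(X\{b} + a.X))\{b} + a.(rec X. a.(a.X\{a} + (a.X + a.X)) + a.b.(X\{b} + a.X))) has moves ··b··> n4
  n3 = (rec X. a.(a.X\{a} + (a.X + a.X)) + a.b.(X\{b} + a.X))\{a} has moves ·
  n4 = (rec X. a.(a.X\{a} + (a.X + a.X)) + a.b.(X\{b} + a.X))\{b} + a.(rec X. a.(a.X\{a} + (a.X + a.X)) + a.b.(X\{b} + a.X)) has moves ··a··> n0, ··a··> n5, ··a··> n6
  n5 = (a.(rec X. a.(a.X\{a} + (a.X + a.X)) + a.b.(X\{b} + a.X))\{a} + (a.(rec X. a.(a.X\{a} + (a.X + a.X)) + a.b.(X\{b} + a.X)) + a.(rec X. a.(a.X\{a} + (a.X + a.X)) + a.b.(X\{b} + a.X))))\{b} has moves ··a··> n7, ··a··> n8
  n6 = (b.((rec X. a.(a.X\{a} + (a.X + a.X)) + a.b.(X\{b} + a.X))\{b} + a.(rec X. a.(a.X\{a} + (a.X + a.X)) + a.b.(X\{b} + a.X))))\{b} has moves ·
  n7 = (rec X. a.(a.X\{a} + (a.X + a.X)) + a.b.(X\{b} + a.X))\{a}\{b} has moves ·
  n8 = (rec X. a.(a.X\{a} + (a.X + a.X)) + a.b.(X\{b} + a.X))\{b} has moves ··a··> n5, ··a··> n6
Coarsest stable partition (strong bisimilarity classes):
  B0 = {m0}
  B1 = {m2}
  B2 = {m4}
  B3 = {m3, m6, m7, n3, n6, n7}
  B4 = {m5, m8, n5, n8}
  B5 = {m1}
  B6 = {n0}
  B7 = {n2}
  B8 = {n4}
  B9 = {n1}
m0 ∈ B0, n0 ∈ B6 → different blocks

P ≁ Q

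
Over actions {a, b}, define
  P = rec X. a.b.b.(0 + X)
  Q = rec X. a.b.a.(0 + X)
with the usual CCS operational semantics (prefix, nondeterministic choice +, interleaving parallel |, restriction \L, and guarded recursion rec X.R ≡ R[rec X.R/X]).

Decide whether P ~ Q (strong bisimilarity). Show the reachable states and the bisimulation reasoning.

LTS(P): 4 reachable states
  u0 = rec X. a.b.b.(0 + X) :: -a-> u1
  u1 = b.b.(0 + (rec X. a.b.b.(0 + X))) :: -b-> u2
  u2 = b.(0 + (rec X. a.b.b.(0 + X))) :: -b-> u3
  u3 = 0 + (rec X. a.b.b.(0 + X)) :: -a-> u1
LTS(Q): 4 reachable states
  v0 = rec X. a.b.a.(0 + X) :: -a-> v1
  v1 = b.a.(0 + (rec X. a.b.a.(0 + X))) :: -b-> v2
  v2 = a.(0 + (rec X. a.b.a.(0 + X))) :: -a-> v3
  v3 = 0 + (rec X. a.b.a.(0 + X)) :: -a-> v1
Coarsest stable partition (strong bisimilarity classes):
  B0 = {u0, u3}
  B1 = {u1}
  B2 = {u2}
  B3 = {v0, v3}
  B4 = {v1}
  B5 = {v2}
u0 ∈ B0, v0 ∈ B3 → different blocks

NO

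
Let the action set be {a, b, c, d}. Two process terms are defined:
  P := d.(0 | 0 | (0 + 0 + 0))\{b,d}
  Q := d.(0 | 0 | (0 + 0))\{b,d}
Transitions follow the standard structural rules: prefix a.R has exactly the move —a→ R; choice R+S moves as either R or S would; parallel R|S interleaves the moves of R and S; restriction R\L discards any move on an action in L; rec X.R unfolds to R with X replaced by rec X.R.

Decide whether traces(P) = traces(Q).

P's transition system — 2 states:
  m0 = d.(0 | 0 | (0 + 0 + 0))\{b,d} :: ··d··> m1
  m1 = (0 | 0 | (0 + 0 + 0))\{b,d} :: deadlocked
Q's transition system — 2 states:
  n0 = d.(0 | 0 | (0 + 0))\{b,d} :: ··d··> n1
  n1 = (0 | 0 | (0 + 0))\{b,d} :: deadlocked
Coarsest stable partition (strong bisimilarity classes):
  B0 = {m0, n0}
  B1 = {m1, n1}
m0 ∈ B0, n0 ∈ B0 → same block
Bisimilar ⇒ trace-equivalent.

YES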